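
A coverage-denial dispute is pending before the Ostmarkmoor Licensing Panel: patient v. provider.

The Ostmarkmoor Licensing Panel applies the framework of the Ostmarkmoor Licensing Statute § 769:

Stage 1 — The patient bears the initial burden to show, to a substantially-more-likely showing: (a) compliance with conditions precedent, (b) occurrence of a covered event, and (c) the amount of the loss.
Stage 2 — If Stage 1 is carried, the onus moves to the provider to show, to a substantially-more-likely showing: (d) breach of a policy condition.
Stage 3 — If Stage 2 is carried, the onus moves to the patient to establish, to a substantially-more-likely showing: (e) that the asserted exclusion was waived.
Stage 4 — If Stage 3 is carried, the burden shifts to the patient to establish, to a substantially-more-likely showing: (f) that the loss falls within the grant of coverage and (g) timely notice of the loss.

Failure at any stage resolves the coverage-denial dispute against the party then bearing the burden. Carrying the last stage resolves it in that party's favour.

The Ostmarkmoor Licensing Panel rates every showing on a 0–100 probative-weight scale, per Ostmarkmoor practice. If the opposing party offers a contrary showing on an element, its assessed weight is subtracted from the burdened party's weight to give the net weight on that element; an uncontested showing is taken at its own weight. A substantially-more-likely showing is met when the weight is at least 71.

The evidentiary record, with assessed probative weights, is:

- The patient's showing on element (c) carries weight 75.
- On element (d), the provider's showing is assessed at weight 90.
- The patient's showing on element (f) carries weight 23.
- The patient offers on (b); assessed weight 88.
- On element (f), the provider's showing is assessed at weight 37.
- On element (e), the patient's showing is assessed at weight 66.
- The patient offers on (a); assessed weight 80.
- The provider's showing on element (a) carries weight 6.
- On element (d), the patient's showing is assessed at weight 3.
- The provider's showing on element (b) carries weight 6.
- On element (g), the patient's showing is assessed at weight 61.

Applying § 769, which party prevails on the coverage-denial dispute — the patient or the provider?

Stage 1 (patient, a substantially-more-likely showing, weight is at least 71): (a) net 80−6=74 ≥ 71 — meets; (b) net 88−6=82 ≥ 71 — meets; (c) 75 ≥ 71 — meets.
  Stage 1 is satisfied; the onus moves to the provider.
Stage 2 (provider, a substantially-more-likely showing, weight is at least 71): (d) net 90−3=87 ≥ 71 — meets.
  Stage 2 carried; the burden shifts to the patient.
Stage 3 (patient, a substantially-more-likely showing, weight is at least 71): (e) 66 < 71 — fails.
  Stage 3 not carried; the patient fails its burden.
The provider prevails.

provider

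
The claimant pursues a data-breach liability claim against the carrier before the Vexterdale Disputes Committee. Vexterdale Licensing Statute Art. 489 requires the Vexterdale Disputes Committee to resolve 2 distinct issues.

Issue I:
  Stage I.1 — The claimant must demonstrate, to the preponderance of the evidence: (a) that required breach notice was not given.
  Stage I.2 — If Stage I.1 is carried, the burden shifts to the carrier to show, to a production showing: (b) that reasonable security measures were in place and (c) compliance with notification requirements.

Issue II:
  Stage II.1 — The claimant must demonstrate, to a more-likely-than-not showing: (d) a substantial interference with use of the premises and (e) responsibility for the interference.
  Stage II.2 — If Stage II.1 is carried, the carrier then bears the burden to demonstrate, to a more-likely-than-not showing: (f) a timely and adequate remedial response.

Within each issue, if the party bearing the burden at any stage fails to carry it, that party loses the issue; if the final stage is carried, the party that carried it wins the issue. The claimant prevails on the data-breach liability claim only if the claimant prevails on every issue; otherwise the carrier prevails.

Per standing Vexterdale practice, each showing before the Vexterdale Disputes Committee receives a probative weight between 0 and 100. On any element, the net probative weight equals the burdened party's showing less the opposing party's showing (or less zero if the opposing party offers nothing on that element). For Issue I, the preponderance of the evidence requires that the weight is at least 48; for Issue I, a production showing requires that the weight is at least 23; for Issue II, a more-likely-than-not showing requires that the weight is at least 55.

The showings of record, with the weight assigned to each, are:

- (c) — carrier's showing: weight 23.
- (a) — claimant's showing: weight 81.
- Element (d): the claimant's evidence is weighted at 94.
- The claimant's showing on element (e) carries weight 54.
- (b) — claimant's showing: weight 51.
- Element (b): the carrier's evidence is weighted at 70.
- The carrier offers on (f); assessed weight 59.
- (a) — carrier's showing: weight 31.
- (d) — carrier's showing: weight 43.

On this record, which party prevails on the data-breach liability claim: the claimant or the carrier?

— Issue I —
Stage I.1 — burden on claimant; standard: the preponderance of the evidence (weight is at least 48).
    (a): 81 − 31 = 50 ≥ 48 [met]
  Stage I.1 is satisfied; the onus moves to the carrier.
Stage I.2 — burden on carrier; standard: a production showing (weight is at least 23).
    (b): 70 − 51 = 19 < 23 [not met]
    (c): 23 ≥ 23 [met]
  Stage I.2 not carried; the carrier fails its burden.
So the claimant prevails on this issue.
— Issue II —
Stage II.1 — burden on claimant; standard: a more-likely-than-not showing (weight is at least 55).
    (d): 94 − 43 = 51 < 55 [not met]
    (e): 54 < 55 [not met]
  Stage II.1 not carried; the claimant fails its burden.
The carrier prevails on this issue.
Per-issue: Issue I → claimant; Issue II → carrier. The claimant must prevail on every issue; overall, the carrier prevails.

carrier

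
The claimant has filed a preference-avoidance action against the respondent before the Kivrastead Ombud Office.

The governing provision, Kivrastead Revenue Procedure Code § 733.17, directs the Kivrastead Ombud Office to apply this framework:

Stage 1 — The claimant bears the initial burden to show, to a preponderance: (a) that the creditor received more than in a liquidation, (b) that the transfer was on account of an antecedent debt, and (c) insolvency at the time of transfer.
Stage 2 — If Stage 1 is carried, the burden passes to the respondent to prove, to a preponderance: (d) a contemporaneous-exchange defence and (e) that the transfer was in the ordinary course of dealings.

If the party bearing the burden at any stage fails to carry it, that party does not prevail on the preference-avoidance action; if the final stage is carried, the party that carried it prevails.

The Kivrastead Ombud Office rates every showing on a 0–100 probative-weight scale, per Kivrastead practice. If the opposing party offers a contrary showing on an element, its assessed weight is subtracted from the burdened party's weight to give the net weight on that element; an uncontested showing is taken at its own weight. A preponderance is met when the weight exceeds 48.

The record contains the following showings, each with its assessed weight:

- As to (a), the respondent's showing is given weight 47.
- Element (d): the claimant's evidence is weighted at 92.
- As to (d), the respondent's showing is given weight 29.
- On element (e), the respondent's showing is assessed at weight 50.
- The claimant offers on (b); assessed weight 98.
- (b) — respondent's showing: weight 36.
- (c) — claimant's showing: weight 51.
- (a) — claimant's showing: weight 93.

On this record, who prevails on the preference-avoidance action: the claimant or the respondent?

At Stage 1 the claimant must meet a preponderance (weight exceeds 48): on (a) the weight is 93 less the opposing 47 gives net 46, which does not exceed 48, so (a) does not meet the standard; on (b) the weight is 98 less the opposing 36 gives net 62, which does exceed 48, so (b) meets the standard; on (c) the weight is 51, > 48, so (c) meets the standard.
  The claimant does not carry Stage 1.
So the respondent prevails.

respondent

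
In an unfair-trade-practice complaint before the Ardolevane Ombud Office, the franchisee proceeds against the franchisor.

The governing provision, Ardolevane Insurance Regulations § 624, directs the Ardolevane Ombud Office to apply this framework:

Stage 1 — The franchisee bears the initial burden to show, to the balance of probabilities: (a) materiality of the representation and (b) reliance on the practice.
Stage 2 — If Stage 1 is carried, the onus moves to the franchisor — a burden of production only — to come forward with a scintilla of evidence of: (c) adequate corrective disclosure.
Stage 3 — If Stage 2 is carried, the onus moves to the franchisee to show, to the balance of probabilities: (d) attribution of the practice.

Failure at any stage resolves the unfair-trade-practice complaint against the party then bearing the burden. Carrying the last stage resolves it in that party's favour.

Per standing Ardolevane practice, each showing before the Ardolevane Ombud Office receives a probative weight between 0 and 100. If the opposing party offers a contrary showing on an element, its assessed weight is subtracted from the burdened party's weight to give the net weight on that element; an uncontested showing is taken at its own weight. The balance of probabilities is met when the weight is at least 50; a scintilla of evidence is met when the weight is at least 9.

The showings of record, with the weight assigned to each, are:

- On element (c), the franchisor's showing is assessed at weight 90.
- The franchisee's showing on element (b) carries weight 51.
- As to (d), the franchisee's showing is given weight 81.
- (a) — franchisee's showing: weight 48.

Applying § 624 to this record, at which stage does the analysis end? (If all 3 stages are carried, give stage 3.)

stage 1

Stage 1 (franchisee, the balance of probabilities, weight is at least 50): (a) 48 < 50 — fails; (b) 51 ≥ 50 — meets.
  Not every element is met, so the franchisee fails to carry Stage 1.
The franchisor prevails.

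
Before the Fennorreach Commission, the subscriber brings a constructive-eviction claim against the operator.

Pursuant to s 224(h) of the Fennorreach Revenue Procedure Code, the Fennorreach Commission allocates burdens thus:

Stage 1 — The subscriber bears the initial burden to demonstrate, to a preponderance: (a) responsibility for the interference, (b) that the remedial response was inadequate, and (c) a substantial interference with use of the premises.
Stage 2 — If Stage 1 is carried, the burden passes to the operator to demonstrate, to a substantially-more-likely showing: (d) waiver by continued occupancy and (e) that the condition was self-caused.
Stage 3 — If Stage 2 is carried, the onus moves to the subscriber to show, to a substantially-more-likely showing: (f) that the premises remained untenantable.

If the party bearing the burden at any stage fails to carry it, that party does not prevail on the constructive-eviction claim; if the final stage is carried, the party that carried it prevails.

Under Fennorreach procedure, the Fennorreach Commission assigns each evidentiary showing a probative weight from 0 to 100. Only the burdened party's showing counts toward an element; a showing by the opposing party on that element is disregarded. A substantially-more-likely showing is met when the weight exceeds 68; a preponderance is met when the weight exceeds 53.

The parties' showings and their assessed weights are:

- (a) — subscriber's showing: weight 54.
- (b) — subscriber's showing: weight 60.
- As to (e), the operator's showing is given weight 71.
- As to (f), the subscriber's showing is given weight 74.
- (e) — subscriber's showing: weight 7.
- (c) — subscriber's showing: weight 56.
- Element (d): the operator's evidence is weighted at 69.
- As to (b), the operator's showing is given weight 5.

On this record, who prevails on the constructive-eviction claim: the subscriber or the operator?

At Stage 1 the subscriber must meet a preponderance (weight exceeds 53): on (a) the weight is 54, which does exceed 53, so (a) meets the standard; on (b) the weight is 60 (the operator's 5 is given no effect), > 53, so (b) meets the standard; on (c) the weight is 56, which does exceed 53, so (c) meets the standard.
  Stage 1 carried; the burden shifts to the operator.
At Stage 2 the operator must meet a substantially-more-likely showing (weight exceeds 68): on (d) the weight is 69, which does exceed 68, so (d) meets the standard; on (e) the weight is 71 (the subscriber's 7 is given no effect), > 68, so (e) meets the standard.
  All elements met. The burden passes to the subscriber.
At Stage 3 the subscriber must meet a substantially-more-likely showing (weight exceeds 68): on (f) the weight is 74, > 68, so (f) meets the standard.
  The subscriber carries the last stage.
All stages carried — the subscriber prevails.

subscriber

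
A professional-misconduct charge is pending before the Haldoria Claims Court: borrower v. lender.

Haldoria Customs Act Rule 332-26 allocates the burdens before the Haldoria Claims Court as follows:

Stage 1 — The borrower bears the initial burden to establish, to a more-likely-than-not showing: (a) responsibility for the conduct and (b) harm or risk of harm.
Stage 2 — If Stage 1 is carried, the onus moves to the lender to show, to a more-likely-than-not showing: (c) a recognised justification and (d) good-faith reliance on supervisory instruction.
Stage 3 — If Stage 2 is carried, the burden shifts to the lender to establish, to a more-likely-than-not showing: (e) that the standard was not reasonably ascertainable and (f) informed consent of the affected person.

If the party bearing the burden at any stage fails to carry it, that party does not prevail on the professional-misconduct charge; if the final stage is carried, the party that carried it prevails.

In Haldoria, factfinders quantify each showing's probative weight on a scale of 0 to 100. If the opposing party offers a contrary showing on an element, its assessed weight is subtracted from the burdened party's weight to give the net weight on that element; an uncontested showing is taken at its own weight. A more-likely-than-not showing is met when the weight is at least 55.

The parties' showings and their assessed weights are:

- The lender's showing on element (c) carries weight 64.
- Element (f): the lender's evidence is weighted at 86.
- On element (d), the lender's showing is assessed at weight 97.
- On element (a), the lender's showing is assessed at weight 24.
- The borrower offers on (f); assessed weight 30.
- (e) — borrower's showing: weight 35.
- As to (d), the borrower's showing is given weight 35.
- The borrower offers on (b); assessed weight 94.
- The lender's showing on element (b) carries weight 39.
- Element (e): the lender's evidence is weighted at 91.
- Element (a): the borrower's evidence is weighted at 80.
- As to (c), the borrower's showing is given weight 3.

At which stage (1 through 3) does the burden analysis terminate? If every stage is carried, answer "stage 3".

stage 3

Stage 1 — burden on borrower; standard: a more-likely-than-not showing (weight is at least 55).
    (a): 80 − 24 = 56 ≥ 55 [met]
    (b): 94 − 39 = 55 ≥ 55 [met]
  Stage 1 is satisfied; the onus moves to the lender.
Stage 2 — burden on lender; standard: a more-likely-than-not showing (weight is at least 55).
    (c): 64 − 3 = 61 ≥ 55 [met]
    (d): 97 − 35 = 62 ≥ 55 [met]
  Stage 2 carried; the burden remains with the lender.
Stage 3 — burden on lender; standard: a more-likely-than-not showing (weight is at least 55).
    (e): 91 − 35 = 56 ≥ 55 [met]
    (f): 86 − 30 = 56 ≥ 55 [met]
  The lender carries the last stage.
Every stage carried; the lender prevails.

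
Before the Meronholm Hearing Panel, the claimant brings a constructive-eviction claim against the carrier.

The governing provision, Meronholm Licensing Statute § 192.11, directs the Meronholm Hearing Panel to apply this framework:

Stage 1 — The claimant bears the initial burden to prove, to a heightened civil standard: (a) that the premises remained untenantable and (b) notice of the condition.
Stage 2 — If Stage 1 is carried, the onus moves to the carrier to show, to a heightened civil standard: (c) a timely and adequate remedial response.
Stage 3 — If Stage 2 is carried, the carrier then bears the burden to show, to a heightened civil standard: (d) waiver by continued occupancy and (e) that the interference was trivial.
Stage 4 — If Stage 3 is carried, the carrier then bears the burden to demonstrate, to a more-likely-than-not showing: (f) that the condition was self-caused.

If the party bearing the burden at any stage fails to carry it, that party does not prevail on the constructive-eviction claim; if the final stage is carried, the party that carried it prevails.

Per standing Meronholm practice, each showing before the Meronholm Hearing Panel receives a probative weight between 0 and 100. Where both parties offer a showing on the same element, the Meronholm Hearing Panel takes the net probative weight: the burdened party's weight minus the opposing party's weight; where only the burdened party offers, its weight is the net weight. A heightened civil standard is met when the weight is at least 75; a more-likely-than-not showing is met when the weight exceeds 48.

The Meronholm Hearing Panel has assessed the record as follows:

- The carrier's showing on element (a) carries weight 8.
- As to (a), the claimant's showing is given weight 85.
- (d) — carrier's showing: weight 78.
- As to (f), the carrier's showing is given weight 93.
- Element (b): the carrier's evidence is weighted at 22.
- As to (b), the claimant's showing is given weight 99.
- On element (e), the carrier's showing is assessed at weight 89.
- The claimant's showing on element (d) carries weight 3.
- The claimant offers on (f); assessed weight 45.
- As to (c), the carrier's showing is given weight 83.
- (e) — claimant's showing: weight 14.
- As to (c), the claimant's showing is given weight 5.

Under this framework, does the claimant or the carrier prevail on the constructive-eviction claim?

claimant

Stage 1 (claimant, a heightened civil standard, weight is at least 75): (a) net 85−8=77 ≥ 75 — meets; (b) net 99−22=77 ≥ 75 — meets.
  Stage 1 carried; the burden shifts to the carrier.
Stage 2 (carrier, a heightened civil standard, weight is at least 75): (c) net 83−5=78 ≥ 75 — meets.
  Stage 2 carried; the burden remains with the carrier.
Stage 3 (carrier, a heightened civil standard, weight is at least 75): (d) net 78−3=75 ≥ 75 — meets; (e) net 89−14=75 ≥ 75 — meets.
  Stage 3 carried; the burden remains with the carrier.
Stage 4 (carrier, a more-likely-than-not showing, weight exceeds 48): (f) net 93−45=48 ≤ 48 — fails.
  Not every element is met, so the carrier fails to carry Stage 4.
So the claimant prevails.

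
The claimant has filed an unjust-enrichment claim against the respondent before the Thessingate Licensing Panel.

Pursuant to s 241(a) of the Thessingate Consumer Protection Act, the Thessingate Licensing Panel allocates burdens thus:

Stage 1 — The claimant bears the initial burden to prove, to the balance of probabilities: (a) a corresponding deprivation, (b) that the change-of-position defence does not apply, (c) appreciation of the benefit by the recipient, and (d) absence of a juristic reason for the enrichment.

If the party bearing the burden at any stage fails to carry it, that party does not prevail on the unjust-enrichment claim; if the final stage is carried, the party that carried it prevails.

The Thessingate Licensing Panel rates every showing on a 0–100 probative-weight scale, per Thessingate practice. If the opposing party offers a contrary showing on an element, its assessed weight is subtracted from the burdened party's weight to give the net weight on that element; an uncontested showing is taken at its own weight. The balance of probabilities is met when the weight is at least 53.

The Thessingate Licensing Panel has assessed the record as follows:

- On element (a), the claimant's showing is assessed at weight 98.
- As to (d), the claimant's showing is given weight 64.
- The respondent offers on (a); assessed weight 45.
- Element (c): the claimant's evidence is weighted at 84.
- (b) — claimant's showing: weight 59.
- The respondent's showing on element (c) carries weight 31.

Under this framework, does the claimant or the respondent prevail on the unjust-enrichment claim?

At Stage 1 the claimant must meet the balance of probabilities (weight is at least 53): on (a) the weight is 98 less the opposing 45 gives net 53, which does reach 53, so (a) meets the standard; on (b) the weight is 59, ≥ 53, so (b) meets the standard; on (c) the weight is 84 less the opposing 31 gives net 53, which does reach 53, so (c) meets the standard; on (d) the weight is 64, which does reach 53, so (d) meets the standard.
  The claimant carries the last stage.
With every stage satisfied, the claimant prevails.

claimant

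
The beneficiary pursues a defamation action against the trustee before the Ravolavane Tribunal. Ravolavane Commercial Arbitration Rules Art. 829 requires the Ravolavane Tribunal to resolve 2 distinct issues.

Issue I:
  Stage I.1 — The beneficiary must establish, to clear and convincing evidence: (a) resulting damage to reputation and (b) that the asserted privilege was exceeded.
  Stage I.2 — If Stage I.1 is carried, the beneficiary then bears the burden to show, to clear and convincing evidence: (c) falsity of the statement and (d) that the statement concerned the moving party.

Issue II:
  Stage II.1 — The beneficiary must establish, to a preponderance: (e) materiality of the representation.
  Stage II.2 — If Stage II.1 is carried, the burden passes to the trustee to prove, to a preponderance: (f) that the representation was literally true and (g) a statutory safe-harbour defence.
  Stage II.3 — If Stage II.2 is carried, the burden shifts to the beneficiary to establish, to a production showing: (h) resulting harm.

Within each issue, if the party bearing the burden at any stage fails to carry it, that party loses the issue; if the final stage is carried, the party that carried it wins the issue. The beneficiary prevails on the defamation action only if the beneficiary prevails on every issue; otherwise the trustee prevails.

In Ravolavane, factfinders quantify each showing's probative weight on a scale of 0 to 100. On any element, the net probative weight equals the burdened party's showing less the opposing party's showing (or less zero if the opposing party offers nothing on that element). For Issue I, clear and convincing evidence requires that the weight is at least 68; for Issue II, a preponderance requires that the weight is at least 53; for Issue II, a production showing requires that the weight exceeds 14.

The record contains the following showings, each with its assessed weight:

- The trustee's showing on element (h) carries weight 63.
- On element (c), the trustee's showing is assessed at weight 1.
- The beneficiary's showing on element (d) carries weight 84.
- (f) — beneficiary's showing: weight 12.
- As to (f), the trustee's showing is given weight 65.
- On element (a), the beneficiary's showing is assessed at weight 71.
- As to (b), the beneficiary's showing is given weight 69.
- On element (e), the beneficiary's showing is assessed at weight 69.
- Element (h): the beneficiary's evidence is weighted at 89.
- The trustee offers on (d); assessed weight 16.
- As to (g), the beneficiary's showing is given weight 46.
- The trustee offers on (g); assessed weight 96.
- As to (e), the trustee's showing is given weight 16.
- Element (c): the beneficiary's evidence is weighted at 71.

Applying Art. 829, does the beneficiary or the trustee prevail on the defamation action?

— Issue I —
At Stage I.1 the beneficiary must meet clear and convincing evidence (weight is at least 68): on (a) the weight is 71, ≥ 68, so (a) meets the standard; on (b) the weight is 69, ≥ 68, so (b) meets the standard.
  Stage I.1 is satisfied; the beneficiary continues to bear the burden.
At Stage I.2 the beneficiary must meet clear and convincing evidence (weight is at least 68): on (c) the weight is 71 less the opposing 1 gives net 70, which does reach 68, so (c) meets the standard; on (d) the weight is 84 less the opposing 16 gives net 68, ≥ 68, so (d) meets the standard.
  The beneficiary carries the last stage.
With every stage satisfied, the beneficiary prevails on this issue.
— Issue II —
Stage II.1 (beneficiary, a preponderance, weight is at least 53): (e) net 69−16=53 ≥ 53 — meets.
  Stage II.1 carried; the burden shifts to the trustee.
Stage II.2 (trustee, a preponderance, weight is at least 53): (f) net 65−12=53 ≥ 53 — meets; (g) net 96−46=50 < 53 — fails.
  Not every element is met, so the trustee fails to carry Stage II.2.
So the beneficiary prevails on this issue.
Per-issue: Issue I → beneficiary; Issue II → beneficiary. The beneficiary must prevail on every issue; overall, the beneficiary prevails.

beneficiary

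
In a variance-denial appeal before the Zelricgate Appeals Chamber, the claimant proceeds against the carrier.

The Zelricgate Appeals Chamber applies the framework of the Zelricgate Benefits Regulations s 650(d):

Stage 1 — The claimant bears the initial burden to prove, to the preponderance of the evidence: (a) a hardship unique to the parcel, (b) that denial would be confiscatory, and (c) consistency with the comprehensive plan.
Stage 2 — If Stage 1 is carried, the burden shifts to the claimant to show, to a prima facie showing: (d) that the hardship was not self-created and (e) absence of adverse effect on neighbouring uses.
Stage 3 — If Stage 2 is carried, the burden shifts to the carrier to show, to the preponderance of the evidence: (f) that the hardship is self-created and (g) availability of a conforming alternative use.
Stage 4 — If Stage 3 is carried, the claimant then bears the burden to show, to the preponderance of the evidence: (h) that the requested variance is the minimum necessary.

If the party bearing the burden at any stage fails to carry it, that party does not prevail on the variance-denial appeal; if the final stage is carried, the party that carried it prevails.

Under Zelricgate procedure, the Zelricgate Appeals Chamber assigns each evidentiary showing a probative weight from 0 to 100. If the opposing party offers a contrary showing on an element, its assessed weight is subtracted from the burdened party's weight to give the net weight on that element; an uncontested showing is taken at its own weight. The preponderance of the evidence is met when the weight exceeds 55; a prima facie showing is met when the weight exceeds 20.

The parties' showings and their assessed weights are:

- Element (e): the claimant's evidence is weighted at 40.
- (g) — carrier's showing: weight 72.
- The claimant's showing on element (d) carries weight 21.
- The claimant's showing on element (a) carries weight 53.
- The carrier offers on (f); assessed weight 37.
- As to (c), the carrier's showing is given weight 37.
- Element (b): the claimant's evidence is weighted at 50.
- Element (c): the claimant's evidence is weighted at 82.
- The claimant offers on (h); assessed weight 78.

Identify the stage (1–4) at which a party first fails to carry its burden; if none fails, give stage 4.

stage 1

At Stage 1 the claimant must meet the preponderance of the evidence (weight exceeds 55): on (a) the weight is 53, ≤ 55, so (a) does not meet the standard; on (b) the weight is 50, which does not exceed 55, so (b) does not meet the standard; on (c) the weight is 82 less the opposing 37 gives net 45, which does not exceed 55, so (c) does not meet the standard.
  Not every element is met, so the claimant fails to carry Stage 1.
So the carrier prevails.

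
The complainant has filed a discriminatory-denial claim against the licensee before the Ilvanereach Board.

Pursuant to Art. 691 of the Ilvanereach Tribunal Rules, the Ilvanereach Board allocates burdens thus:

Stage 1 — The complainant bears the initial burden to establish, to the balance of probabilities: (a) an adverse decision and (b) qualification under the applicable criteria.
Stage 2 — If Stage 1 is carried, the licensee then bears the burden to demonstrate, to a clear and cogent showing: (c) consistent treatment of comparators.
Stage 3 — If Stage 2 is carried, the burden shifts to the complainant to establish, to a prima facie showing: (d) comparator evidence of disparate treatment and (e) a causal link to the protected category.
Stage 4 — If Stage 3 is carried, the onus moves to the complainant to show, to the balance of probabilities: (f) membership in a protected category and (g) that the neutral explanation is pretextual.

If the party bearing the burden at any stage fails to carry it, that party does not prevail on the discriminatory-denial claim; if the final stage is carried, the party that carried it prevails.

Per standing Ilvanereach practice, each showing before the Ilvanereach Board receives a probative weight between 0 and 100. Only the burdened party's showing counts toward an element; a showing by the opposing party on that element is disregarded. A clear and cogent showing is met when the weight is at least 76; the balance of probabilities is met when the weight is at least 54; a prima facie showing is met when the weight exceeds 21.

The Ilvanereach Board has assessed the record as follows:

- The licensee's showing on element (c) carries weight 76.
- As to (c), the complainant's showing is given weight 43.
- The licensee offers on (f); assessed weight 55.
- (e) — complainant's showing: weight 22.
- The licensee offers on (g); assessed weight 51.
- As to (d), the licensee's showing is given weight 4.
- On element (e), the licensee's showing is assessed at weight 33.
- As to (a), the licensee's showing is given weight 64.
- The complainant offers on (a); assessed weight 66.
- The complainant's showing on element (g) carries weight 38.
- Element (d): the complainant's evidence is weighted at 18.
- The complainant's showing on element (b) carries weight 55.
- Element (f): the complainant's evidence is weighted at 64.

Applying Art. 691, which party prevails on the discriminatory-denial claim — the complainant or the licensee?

licensee

Stage 1 — burden on complainant; standard: the balance of probabilities (weight is at least 54).
    (a): 66 (licensee's 64 disregarded) ≥ 54 [met]
    (b): 55 ≥ 54 [met]
  All elements met. The burden passes to the licensee.
Stage 2 — burden on licensee; standard: a clear and cogent showing (weight is at least 76).
    (c): 76 (complainant's 43 disregarded) ≥ 76 [met]
  Stage 2 is satisfied; the onus moves to the complainant.
Stage 3 — burden on complainant; standard: a prima facie showing (weight exceeds 21).
    (d): 18 (licensee's 4 disregarded) ≤ 21 [not met]
    (e): 22 (licensee's 33 disregarded) > 21 [met]
  Stage 3 not carried; the complainant fails its burden.
So the licensee prevails.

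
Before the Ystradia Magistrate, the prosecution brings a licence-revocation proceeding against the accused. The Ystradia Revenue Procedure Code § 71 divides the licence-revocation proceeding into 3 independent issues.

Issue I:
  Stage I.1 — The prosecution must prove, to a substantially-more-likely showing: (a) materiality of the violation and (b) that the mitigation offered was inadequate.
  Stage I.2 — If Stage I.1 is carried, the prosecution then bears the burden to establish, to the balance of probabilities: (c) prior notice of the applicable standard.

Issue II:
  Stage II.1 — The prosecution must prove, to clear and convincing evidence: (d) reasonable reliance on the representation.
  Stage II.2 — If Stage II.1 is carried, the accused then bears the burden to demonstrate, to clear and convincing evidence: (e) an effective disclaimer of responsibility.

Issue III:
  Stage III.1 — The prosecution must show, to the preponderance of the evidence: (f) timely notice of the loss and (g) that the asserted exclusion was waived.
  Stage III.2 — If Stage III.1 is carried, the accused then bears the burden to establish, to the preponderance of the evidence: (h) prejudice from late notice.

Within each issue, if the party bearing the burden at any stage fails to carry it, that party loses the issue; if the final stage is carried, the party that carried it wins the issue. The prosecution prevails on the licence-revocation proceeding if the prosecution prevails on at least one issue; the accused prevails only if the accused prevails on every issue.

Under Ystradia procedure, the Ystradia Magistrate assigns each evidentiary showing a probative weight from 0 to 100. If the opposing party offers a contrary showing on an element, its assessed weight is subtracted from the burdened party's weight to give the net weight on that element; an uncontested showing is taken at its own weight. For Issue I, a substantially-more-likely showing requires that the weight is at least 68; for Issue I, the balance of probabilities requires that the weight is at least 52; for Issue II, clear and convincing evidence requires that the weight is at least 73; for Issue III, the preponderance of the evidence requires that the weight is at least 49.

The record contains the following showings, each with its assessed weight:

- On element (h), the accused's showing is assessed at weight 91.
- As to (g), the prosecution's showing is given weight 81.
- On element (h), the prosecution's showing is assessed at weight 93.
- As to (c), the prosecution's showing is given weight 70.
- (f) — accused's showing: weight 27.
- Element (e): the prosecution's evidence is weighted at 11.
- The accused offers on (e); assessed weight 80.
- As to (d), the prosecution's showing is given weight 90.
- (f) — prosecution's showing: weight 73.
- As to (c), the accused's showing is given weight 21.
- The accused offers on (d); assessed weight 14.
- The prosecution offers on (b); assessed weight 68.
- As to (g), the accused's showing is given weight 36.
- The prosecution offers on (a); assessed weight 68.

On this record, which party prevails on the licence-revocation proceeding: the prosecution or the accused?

prosecution

— Issue I —
At Stage I.1 the prosecution must meet a substantially-more-likely showing (weight is at least 68): on (a) the weight is 68, which does reach 68, so (a) meets the standard; on (b) the weight is 68, ≥ 68, so (b) meets the standard.
  Stage I.1 carried; the burden remains with the prosecution.
At Stage I.2 the prosecution must meet the balance of probabilities (weight is at least 52): on (c) the weight is 70 less the opposing 21 gives net 49, < 52, so (c) does not meet the standard.
  Stage I.2 not carried; the prosecution fails its burden.
The analysis ends at Stage I.2; the accused prevails on this issue.
— Issue II —
Stage II.1 (prosecution, clear and convincing evidence, weight is at least 73): (d) net 90−14=76 ≥ 73 — meets.
  Stage II.1 is satisfied; the onus moves to the accused.
Stage II.2 (accused, clear and convincing evidence, weight is at least 73): (e) net 80−11=69 < 73 — fails.
  Stage II.2 not carried; the accused fails its burden.
So the prosecution prevails on this issue.
— Issue III —
Stage III.1 — burden on prosecution; standard: the preponderance of the evidence (weight is at least 49).
    (f): 73 − 27 = 46 < 49 [not met]
    (g): 81 − 36 = 45 < 49 [not met]
  The prosecution does not carry Stage III.1.
The accused prevails on this issue.
Per-issue: Issue I → accused; Issue II → prosecution; Issue III → accused. The prosecution must prevail on at least one issue; overall, the prosecution prevails.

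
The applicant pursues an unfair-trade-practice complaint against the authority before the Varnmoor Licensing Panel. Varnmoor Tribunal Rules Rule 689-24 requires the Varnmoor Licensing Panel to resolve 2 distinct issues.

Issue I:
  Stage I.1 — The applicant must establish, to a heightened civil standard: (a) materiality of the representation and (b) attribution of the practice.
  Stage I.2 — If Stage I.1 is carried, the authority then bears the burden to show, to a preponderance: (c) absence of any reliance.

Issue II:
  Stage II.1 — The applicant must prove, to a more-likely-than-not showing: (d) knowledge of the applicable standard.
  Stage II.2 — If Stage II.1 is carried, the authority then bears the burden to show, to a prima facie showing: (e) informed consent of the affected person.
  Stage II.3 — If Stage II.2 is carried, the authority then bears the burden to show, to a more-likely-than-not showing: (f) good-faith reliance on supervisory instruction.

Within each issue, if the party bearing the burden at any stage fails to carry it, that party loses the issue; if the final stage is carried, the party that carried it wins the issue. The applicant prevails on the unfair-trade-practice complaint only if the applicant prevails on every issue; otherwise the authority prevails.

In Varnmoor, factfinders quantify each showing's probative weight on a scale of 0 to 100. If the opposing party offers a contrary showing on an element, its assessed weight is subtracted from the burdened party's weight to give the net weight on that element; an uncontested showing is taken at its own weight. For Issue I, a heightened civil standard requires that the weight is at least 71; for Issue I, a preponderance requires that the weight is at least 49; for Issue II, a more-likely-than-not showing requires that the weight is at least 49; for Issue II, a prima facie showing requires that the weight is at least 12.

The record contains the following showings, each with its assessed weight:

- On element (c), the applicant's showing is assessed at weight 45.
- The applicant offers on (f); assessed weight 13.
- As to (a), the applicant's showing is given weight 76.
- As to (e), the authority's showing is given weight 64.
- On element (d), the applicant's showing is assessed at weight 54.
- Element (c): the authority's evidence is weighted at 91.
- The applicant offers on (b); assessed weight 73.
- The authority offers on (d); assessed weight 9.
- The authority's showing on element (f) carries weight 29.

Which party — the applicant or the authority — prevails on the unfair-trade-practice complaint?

authority

— Issue I —
At Stage I.1 the applicant must meet a heightened civil standard (weight is at least 71): on (a) the weight is 76, ≥ 71, so (a) meets the standard; on (b) the weight is 73, ≥ 71, so (b) meets the standard.
  All elements met. The burden passes to the authority.
At Stage I.2 the authority must meet a preponderance (weight is at least 49): on (c) the weight is 91 less the opposing 45 gives net 46, which does not reach 49, so (c) does not meet the standard.
  Not every element is met, so the authority fails to carry Stage I.2.
The applicant prevails on this issue.
— Issue II —
At Stage II.1 the applicant must meet a more-likely-than-not showing (weight is at least 49): on (d) the weight is 54 less the opposing 9 gives net 45, which does not reach 49, so (d) does not meet the standard.
  The applicant does not carry Stage II.1.
The analysis ends at Stage II.1; the authority prevails on this issue.
Per-issue: Issue I → applicant; Issue II → authority. The applicant must prevail on every issue; overall, the authority prevails.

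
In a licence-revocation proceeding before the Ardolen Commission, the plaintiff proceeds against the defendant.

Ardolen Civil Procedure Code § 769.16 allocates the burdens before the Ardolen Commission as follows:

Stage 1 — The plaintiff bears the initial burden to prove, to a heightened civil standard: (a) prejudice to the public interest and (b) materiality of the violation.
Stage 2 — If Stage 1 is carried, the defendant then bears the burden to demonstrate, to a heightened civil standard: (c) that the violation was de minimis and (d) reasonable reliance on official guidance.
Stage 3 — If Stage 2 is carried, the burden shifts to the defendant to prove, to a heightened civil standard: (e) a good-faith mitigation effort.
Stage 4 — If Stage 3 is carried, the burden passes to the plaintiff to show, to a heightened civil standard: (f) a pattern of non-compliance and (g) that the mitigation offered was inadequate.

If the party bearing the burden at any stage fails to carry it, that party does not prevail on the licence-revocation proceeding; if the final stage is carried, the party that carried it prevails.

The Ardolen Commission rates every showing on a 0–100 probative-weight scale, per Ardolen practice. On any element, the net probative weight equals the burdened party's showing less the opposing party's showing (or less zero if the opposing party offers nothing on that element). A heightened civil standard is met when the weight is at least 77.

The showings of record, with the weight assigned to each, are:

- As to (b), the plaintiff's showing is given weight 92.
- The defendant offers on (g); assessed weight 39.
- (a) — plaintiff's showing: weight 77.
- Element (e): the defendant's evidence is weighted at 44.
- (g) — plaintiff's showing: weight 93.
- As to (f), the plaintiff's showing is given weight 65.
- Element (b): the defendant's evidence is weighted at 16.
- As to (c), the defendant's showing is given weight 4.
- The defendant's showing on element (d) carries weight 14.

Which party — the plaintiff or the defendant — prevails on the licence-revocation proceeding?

At Stage 1 the plaintiff must meet a heightened civil standard (weight is at least 77): on (a) the weight is 77, ≥ 77, so (a) meets the standard; on (b) the weight is 92 less the opposing 16 gives net 76, < 77, so (b) does not meet the standard.
  Not every element is met, so the plaintiff fails to carry Stage 1.
The defendant prevails.

defendant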